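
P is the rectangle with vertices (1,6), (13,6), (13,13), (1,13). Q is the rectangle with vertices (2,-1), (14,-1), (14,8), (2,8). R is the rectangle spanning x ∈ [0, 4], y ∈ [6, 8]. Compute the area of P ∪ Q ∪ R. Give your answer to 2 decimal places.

172.00

By inclusion–exclusion:
Individual areas: |P| = 84, |Q| = 108, |R| = 8.
|P∩Q|: x∈[2,13], y∈[6,8] → 11·2 = 22.
|P∩R|: x∈[1,4], y∈[6,8] → 3·2 = 6.
|Q∩R|: x∈[2,4], y∈[6,8] → 2·2 = 4.
|P∩Q∩R| = 4.
|P ∪ Q ∪ R| = 200 − 32 + 4 = 172.00.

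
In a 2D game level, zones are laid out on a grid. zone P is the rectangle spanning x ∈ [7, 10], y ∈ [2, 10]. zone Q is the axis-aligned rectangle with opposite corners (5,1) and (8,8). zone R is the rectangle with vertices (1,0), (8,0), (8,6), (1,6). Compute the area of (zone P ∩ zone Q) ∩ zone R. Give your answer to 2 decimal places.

4.00

The region (zone P ∩ zone Q) ∩ zone R is the polygon with vertices (7,6), (8,6), (8,2), (7,2).
By the shoelace formula its area is 4.00.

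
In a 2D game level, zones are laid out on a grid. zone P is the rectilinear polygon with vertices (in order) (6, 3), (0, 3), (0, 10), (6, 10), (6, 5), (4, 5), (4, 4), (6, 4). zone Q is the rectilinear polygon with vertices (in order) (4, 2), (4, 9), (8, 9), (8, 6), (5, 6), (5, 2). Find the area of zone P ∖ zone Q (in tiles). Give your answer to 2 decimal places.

|zone P| = 40, |zone P∩zone Q| = 8.
|zone P ∖ zone Q| = |zone P| − |zone P∩zone Q| = 40 − 8 = 32.00.

32.00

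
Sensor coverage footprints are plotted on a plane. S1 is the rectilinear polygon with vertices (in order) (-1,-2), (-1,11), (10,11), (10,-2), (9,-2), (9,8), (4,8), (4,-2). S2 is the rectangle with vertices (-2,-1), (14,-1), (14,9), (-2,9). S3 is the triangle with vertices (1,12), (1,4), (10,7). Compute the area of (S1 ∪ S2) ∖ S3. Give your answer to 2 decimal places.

152.90

|S1 ∪ S2| = 188.
|(S1 ∪ S2) ∩ S3| = 35.1.
|(S1 ∪ S2) ∖ S3| = 188 − 35.1 = 152.90.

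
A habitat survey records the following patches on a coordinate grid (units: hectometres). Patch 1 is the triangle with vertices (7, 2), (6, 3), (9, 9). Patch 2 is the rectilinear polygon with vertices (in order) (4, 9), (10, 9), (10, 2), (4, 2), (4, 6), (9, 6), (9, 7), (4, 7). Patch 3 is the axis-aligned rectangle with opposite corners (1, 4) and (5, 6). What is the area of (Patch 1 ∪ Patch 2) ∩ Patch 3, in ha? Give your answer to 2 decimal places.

The region (Patch 1 ∪ Patch 2) ∩ Patch 3 is the polygon with vertices (4,6), (5,6), (5,4), (4,4).
By the shoelace formula its area is 2.00.

2.00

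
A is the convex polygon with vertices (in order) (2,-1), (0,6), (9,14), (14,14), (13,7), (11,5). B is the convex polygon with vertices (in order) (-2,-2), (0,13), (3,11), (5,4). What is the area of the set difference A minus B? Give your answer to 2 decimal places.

91.94

|A| = 114.5, |A∩B| = 22.5601.
|A ∖ B| = |A| − |A∩B| = 114.5 − 22.5601 = 91.94.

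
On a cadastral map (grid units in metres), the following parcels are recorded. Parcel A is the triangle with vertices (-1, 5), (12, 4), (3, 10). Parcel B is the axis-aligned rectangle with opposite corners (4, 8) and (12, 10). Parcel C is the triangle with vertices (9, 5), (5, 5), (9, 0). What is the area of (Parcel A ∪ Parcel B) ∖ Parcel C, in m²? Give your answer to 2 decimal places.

|Parcel A ∪ Parcel B| = 49.1667.
|(Parcel A ∪ Parcel B) ∩ Parcel C| = 2.3707.
|(Parcel A ∪ Parcel B) ∖ Parcel C| = 49.1667 − 2.3707 = 46.80.

46.80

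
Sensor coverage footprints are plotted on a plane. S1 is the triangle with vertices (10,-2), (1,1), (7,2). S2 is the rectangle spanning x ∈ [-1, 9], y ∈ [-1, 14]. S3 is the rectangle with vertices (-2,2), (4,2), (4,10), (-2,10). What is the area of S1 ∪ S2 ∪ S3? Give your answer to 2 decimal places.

By inclusion–exclusion:
Individual areas: |S1| = 13.5, |S2| = 150, |S3| = 48.
|S1∩S2| = 12.3333.
|S1∩S3| = 0.
|S2∩S3|: x∈[-1,4], y∈[2,10] → 5·8 = 40.
|S1∩S2∩S3| = 0.
|S1 ∪ S2 ∪ S3| = 211.5 − 52.3333 + 0 = 159.17.

159.17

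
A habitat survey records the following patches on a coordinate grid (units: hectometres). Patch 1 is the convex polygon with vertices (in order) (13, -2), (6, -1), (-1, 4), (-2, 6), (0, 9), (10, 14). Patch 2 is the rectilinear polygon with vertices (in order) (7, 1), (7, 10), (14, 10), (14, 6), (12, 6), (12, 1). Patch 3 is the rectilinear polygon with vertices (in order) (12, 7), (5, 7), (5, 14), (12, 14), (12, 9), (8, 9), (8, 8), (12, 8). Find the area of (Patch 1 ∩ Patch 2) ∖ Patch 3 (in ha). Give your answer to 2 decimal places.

|Patch 1 ∩ Patch 2| = 40.8333.
|(Patch 1 ∩ Patch 2) ∩ Patch 3| = 9.0625.
|(Patch 1 ∩ Patch 2) ∖ Patch 3| = 40.8333 − 9.0625 = 31.77.

31.77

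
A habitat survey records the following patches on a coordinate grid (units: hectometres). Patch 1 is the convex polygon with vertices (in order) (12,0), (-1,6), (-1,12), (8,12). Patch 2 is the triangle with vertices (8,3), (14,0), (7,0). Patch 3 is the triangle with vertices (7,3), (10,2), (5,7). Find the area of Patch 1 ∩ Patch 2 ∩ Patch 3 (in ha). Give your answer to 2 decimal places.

The intersection is the polygon with vertices (8,3), (10,2), (7.9,2.7).
By the shoelace formula its area is 0.35.

0.35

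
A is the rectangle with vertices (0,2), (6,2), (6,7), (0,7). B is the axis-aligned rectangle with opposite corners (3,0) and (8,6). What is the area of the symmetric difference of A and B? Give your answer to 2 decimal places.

|A∩B|: x∈[3,6], y∈[2,6] → 3·4 = 12.
|A △ B| = |A| + |B| − 2·|A∩B| = 30 + 30 − 24 = 36.00.

36.00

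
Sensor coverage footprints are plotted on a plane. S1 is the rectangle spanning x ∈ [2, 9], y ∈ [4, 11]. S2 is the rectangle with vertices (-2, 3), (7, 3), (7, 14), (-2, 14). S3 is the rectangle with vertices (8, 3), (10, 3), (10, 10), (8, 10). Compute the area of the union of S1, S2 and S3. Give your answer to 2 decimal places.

121.00

By inclusion–exclusion:
Individual areas: |S1| = 49, |S2| = 99, |S3| = 14.
|S1∩S2|: x∈[2,7], y∈[4,11] → 5·7 = 35.
|S1∩S3|: x∈[8,9], y∈[4,10] → 1·6 = 6.
|S2∩S3| = 0 (no overlap).
|S1∩S2∩S3| = 0.
|S1 ∪ S2 ∪ S3| = 162 − 41 + 0 = 121.00.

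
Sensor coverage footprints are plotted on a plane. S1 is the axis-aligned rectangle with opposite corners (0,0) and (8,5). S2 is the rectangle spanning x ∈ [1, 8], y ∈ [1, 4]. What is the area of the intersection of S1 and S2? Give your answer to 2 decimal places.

|S1∩S2|: x∈[1,8], y∈[1,4] → 7·3 = 21.

21.00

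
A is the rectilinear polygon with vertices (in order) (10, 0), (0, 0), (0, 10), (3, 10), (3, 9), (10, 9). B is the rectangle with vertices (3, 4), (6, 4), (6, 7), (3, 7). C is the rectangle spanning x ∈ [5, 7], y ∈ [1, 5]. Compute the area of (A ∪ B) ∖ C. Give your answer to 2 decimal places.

|A ∪ B| = 93.
|(A ∪ B) ∩ C| = 8.
|(A ∪ B) ∖ C| = 93 − 8 = 85.00.

85.00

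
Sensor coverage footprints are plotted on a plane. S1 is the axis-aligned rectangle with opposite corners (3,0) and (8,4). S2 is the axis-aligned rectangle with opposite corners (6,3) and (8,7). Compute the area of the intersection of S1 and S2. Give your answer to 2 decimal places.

2.00

|S1∩S2|: x∈[6,8], y∈[3,4] → 2·1 = 2.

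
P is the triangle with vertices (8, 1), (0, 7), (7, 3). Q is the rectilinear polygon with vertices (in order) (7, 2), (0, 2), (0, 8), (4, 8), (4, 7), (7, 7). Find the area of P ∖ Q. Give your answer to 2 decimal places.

|P| = 5, |P∩Q| = 4.3333.
|P ∖ Q| = |P| − |P∩Q| = 5 − 4.3333 = 0.67.

0.67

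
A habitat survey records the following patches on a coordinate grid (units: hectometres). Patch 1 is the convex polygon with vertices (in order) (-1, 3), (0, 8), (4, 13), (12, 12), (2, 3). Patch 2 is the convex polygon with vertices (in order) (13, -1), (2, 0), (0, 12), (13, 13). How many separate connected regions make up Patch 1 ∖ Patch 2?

2

Patch 1 ∖ Patch 2 splits into 2 disjoint pieces (area 8.1466, area 1.3911).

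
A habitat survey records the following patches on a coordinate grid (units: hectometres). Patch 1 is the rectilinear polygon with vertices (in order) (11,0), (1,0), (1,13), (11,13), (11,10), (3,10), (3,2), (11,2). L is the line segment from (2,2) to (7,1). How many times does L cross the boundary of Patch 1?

0

The segment lies entirely inside Patch 1 and never meets its boundary.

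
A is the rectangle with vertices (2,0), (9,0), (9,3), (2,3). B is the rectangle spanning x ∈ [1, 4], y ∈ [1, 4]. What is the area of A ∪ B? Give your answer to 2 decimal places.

26.00

By inclusion–exclusion:
Individual areas: |A| = 21, |B| = 9.
|A∩B|: x∈[2,4], y∈[1,3] → 2·2 = 4.
|A ∪ B| = 30 − 4 = 26.00.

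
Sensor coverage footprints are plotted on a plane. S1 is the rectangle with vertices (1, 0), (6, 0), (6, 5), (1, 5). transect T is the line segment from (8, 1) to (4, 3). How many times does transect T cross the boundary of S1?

1

The segment meets the boundary at (6,2).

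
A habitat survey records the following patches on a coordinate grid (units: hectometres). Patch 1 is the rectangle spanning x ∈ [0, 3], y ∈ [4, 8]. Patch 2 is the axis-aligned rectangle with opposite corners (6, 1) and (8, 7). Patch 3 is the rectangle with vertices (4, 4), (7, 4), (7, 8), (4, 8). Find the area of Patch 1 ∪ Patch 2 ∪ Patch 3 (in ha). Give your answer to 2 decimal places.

33.00

By inclusion–exclusion:
Individual areas: |Patch 1| = 12, |Patch 2| = 12, |Patch 3| = 12.
|Patch 1∩Patch 2| = 0 (no overlap).
|Patch 1∩Patch 3| = 0 (no overlap).
|Patch 2∩Patch 3|: x∈[6,7], y∈[4,7] → 1·3 = 3.
|Patch 1∩Patch 2∩Patch 3| = 0.
|Patch 1 ∪ Patch 2 ∪ Patch 3| = 36 − 3 + 0 = 33.00.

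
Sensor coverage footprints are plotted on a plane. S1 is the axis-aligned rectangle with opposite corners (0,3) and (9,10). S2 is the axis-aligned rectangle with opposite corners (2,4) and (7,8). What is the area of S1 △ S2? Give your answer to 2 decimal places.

|S1∩S2|: x∈[2,7], y∈[4,8] → 5·4 = 20.
|S1 △ S2| = |S1| + |S2| − 2·|S1∩S2| = 63 + 20 − 40 = 43.00.

43.00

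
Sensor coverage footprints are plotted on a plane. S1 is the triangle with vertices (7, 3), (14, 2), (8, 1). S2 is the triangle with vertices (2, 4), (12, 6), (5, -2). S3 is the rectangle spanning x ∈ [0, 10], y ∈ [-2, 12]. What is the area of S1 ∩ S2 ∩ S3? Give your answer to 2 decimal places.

The intersection is the polygon with vertices (7.864,1.273), (7,3), (9.111,2.698).
By the shoelace formula its area is 1.69.

1.69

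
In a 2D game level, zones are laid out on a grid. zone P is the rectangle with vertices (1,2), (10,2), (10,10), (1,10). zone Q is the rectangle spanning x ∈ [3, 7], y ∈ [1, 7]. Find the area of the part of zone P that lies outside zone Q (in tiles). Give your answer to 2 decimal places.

52.00

|zone P∩zone Q|: x∈[3,7], y∈[2,7] → 4·5 = 20.
|zone P| = 72.
|zone P ∖ zone Q| = |zone P| − |zone P∩zone Q| = 72 − 20 = 52.00.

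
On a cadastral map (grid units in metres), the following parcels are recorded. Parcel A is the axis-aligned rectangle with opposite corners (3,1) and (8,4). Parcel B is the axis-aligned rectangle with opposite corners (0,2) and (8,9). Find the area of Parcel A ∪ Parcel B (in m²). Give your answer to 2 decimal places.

61.00

By inclusion–exclusion:
Individual areas: |Parcel A| = 15, |Parcel B| = 56.
|Parcel A∩Parcel B|: x∈[3,8], y∈[2,4] → 5·2 = 10.
|Parcel A ∪ Parcel B| = 71 − 10 = 61.00.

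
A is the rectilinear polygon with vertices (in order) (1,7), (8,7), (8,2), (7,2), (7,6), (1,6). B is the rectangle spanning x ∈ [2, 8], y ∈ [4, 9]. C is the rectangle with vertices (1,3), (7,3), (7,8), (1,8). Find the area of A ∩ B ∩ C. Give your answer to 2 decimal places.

5.00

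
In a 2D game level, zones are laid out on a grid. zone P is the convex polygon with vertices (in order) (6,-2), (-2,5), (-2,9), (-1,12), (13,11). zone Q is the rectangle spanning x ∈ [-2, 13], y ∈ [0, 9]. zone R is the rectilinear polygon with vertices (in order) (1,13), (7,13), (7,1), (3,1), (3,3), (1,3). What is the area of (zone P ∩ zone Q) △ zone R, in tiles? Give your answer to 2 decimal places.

69.21

|zone P ∩ zone Q| = 89.2143.
|(zone P ∩ zone Q) ∩ zone R| = 44.
|(zone P ∩ zone Q) △ zone R| = 89.2143 + 68 − 88 = 69.21.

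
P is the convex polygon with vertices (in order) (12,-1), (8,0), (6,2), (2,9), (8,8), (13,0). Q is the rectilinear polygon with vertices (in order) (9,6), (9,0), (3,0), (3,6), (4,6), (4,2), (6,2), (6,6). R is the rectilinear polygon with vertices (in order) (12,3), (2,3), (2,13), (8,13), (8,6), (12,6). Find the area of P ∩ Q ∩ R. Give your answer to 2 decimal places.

9.07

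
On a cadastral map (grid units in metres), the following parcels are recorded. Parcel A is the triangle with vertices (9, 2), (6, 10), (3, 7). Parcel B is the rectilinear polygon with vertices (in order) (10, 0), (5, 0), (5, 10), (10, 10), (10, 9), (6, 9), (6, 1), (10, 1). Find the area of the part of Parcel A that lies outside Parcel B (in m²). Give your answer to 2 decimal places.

11.73

|Parcel A| = 16.5, |Parcel A∩Parcel B| = 4.7708.
|Parcel A ∖ Parcel B| = |Parcel A| − |Parcel A∩Parcel B| = 16.5 − 4.7708 = 11.73.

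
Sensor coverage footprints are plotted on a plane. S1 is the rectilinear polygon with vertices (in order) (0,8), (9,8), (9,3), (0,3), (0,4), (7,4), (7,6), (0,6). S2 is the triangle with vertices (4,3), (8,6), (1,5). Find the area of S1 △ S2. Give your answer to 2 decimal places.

36.06

|S1| = 31, |S2| = 8.5, |S1∩S2| = 1.7202.
|S1 △ S2| = |S1| + |S2| − 2·|S1∩S2| = 31 + 8.5 − 3.4405 = 36.06.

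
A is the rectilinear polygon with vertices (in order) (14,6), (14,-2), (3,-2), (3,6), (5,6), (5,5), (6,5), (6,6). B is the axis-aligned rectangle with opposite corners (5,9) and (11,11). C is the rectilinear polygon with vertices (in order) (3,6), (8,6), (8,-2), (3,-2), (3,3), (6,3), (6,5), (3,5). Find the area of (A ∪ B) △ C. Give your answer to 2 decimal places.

67.00

|A ∪ B| = 99.
|(A ∪ B) ∩ C| = 33.
|(A ∪ B) △ C| = 99 + 34 − 66 = 67.00.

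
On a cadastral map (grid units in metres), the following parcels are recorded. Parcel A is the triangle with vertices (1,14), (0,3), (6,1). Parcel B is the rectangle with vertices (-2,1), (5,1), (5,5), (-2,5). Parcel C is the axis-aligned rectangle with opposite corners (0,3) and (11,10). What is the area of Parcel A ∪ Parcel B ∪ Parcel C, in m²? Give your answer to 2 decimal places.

99.87

By inclusion–exclusion:
Individual areas: |Parcel A| = 34, |Parcel B| = 28, |Parcel C| = 77.
|Parcel A∩Parcel B| = 13.6079.
|Parcel A∩Parcel C| = 24.965.
|Parcel B∩Parcel C|: x∈[0,5], y∈[3,5] → 5·2 = 10.
|Parcel A∩Parcel B∩Parcel C| = 9.4413.
|Parcel A ∪ Parcel B ∪ Parcel C| = 139 − 48.573 + 9.4413 = 99.87.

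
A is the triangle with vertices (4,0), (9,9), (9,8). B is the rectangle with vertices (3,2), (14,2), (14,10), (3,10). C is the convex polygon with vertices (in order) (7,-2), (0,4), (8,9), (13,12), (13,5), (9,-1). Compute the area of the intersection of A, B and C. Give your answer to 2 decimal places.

The intersection is the polygon with vertices (9,8), (5.25,2), (5.111,2), (9,9).
By the shoelace formula its area is 2.36.

2.36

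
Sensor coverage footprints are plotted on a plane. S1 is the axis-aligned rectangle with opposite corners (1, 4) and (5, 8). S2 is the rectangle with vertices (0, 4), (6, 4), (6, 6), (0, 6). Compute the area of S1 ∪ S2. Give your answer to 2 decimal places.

By inclusion–exclusion:
Individual areas: |S1| = 16, |S2| = 12.
|S1∩S2|: x∈[1,5], y∈[4,6] → 4·2 = 8.
|S1 ∪ S2| = 28 − 8 = 20.00.

20.00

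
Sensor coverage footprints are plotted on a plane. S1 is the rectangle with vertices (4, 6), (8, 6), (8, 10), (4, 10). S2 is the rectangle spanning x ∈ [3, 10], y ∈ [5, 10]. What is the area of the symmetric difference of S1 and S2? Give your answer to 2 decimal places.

19.00

|S1∩S2|: x∈[4,8], y∈[6,10] → 4·4 = 16.
|S1 △ S2| = |S1| + |S2| − 2·|S1∩S2| = 16 + 35 − 32 = 19.00.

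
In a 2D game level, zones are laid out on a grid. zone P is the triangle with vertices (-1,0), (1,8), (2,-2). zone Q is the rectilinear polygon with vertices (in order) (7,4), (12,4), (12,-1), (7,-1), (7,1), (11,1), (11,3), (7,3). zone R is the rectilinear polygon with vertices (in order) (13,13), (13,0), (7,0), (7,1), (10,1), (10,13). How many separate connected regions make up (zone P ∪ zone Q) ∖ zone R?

(zone P ∪ zone Q) ∖ zone R splits into 3 disjoint pieces (area 14, area 3, area 5).

3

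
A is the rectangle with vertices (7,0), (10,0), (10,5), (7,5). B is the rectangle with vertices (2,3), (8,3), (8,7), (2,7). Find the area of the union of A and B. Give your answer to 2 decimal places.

37.00

By inclusion–exclusion:
Individual areas: |A| = 15, |B| = 24.
|A∩B|: x∈[7,8], y∈[3,5] → 1·2 = 2.
|A ∪ B| = 39 − 2 = 37.00.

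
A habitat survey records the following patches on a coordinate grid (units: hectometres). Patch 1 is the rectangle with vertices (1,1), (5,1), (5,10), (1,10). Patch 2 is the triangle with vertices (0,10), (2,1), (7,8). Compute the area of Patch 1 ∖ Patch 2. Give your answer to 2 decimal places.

11.98

|Patch 1| = 36, |Patch 1∩Patch 2| = 24.0214.
|Patch 1 ∖ Patch 2| = |Patch 1| − |Patch 1∩Patch 2| = 36 − 24.0214 = 11.98.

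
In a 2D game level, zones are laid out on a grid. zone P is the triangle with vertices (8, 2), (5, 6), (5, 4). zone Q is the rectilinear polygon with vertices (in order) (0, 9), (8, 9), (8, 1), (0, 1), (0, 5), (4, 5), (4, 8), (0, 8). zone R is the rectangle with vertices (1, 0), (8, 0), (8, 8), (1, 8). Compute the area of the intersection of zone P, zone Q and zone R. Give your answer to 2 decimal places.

The intersection is the polygon with vertices (5,6), (8,2), (5,4).
By the shoelace formula its area is 3.00.

3.00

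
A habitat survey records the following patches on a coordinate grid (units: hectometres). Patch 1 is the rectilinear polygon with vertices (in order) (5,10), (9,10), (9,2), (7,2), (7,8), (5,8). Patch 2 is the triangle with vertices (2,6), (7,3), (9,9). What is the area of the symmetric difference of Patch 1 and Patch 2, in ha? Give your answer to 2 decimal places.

27.67

|Patch 1| = 20, |Patch 2| = 18, |Patch 1∩Patch 2| = 5.1667.
|Patch 1 △ Patch 2| = |Patch 1| + |Patch 2| − 2·|Patch 1∩Patch 2| = 20 + 18 − 10.3333 = 27.67.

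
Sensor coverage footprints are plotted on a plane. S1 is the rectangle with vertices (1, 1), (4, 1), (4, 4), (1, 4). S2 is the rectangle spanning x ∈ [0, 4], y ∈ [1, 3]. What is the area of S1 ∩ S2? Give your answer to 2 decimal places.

|S1∩S2|: x∈[1,4], y∈[1,3] → 3·2 = 6.

6.00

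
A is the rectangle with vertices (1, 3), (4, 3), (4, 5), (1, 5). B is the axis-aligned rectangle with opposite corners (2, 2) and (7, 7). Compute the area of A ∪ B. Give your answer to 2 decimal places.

By inclusion–exclusion:
Individual areas: |A| = 6, |B| = 25.
|A∩B|: x∈[2,4], y∈[3,5] → 2·2 = 4.
|A ∪ B| = 31 − 4 = 27.00.

27.00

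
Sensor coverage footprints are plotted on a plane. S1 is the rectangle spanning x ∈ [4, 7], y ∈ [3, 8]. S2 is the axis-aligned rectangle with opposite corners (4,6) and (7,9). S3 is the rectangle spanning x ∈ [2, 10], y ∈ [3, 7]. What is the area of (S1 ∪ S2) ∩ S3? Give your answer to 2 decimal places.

The region (S1 ∪ S2) ∩ S3 is the polygon with vertices (4,3), (4,6), (4,7), (7,7), (7,6), (7,3).
By the shoelace formula its area is 12.00.

12.00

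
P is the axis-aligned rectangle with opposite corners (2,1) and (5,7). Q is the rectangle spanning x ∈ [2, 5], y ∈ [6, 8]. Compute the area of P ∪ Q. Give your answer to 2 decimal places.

21.00

By inclusion–exclusion:
Individual areas: |P| = 18, |Q| = 6.
|P∩Q|: x∈[2,5], y∈[6,7] → 3·1 = 3.
|P ∪ Q| = 24 − 3 = 21.00.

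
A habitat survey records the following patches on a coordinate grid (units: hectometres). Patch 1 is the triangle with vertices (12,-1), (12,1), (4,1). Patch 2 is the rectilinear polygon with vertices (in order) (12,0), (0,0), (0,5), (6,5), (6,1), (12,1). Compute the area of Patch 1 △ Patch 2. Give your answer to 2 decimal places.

32.00

|Patch 1| = 8, |Patch 2| = 36, |Patch 1∩Patch 2| = 6.
|Patch 1 △ Patch 2| = |Patch 1| + |Patch 2| − 2·|Patch 1∩Patch 2| = 8 + 36 − 12 = 32.00.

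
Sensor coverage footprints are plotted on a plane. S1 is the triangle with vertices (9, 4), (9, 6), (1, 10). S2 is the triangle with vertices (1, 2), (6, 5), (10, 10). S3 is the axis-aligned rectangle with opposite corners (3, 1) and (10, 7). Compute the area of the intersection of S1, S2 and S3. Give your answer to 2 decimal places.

The intersection is the polygon with vertices (6.625,5.781), (5.881,6.339), (6.625,7), (7,7), (7.429,6.786).
By the shoelace formula its area is 0.98.

0.98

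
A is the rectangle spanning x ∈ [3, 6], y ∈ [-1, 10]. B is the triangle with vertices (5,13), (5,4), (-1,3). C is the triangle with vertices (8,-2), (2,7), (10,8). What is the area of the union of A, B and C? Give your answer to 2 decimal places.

73.70

By inclusion–exclusion:
Individual areas: |A| = 33, |B| = 27, |C| = 39.
|A∩B| = 12.3.
|A∩C| = 12.1875.
|B∩C| = 6.6375.
|A∩B∩C| = 5.825.
|A ∪ B ∪ C| = 99 − 31.125 + 5.825 = 73.70.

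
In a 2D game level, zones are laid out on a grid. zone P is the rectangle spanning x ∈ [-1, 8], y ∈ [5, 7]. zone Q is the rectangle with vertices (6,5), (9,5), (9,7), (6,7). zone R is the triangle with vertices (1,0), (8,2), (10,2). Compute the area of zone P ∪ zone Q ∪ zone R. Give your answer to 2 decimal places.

By inclusion–exclusion:
Individual areas: |zone P| = 18, |zone Q| = 6, |zone R| = 2.
|zone P∩zone Q|: x∈[6,8], y∈[5,7] → 2·2 = 4.
|zone P∩zone R| = 0.
|zone Q∩zone R| = 0.
|zone P∩zone Q∩zone R| = 0.
|zone P ∪ zone Q ∪ zone R| = 26 − 4 + 0 = 22.00.

22.00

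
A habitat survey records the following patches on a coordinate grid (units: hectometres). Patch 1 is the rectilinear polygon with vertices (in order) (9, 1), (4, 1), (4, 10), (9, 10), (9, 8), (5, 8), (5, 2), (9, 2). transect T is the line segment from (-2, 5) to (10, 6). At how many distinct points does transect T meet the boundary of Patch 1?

The segment meets the boundary at (5,5.583), (4,5.5).

2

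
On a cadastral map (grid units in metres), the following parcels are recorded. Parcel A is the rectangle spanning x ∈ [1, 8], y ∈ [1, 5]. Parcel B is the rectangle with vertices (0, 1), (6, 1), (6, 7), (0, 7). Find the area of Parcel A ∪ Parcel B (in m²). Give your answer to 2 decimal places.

44.00

By inclusion–exclusion:
Individual areas: |Parcel A| = 28, |Parcel B| = 36.
|Parcel A∩Parcel B|: x∈[1,6], y∈[1,5] → 5·4 = 20.
|Parcel A ∪ Parcel B| = 64 − 20 = 44.00.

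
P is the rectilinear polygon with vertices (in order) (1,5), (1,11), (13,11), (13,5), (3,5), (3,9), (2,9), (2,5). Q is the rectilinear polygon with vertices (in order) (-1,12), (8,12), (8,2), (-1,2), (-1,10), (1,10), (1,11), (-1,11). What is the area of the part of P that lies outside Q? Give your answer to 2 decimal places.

30.00

|P| = 68, |P∩Q| = 38.
|P ∖ Q| = |P| − |P∩Q| = 68 − 38 = 30.00.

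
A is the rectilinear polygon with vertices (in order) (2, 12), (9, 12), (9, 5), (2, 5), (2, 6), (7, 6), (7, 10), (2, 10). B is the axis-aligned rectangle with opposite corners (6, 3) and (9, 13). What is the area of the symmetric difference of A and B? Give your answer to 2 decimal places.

|A| = 29, |B| = 30, |A∩B| = 17.
|A △ B| = |A| + |B| − 2·|A∩B| = 29 + 30 − 34 = 25.00.

25.00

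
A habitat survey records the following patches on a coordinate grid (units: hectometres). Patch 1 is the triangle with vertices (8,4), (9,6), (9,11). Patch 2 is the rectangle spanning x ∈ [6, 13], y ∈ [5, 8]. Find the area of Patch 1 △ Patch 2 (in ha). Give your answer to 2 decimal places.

20.14

|Patch 1| = 2.5, |Patch 2| = 21, |Patch 1∩Patch 2| = 1.6786.
|Patch 1 △ Patch 2| = |Patch 1| + |Patch 2| − 2·|Patch 1∩Patch 2| = 2.5 + 21 − 3.3571 = 20.14.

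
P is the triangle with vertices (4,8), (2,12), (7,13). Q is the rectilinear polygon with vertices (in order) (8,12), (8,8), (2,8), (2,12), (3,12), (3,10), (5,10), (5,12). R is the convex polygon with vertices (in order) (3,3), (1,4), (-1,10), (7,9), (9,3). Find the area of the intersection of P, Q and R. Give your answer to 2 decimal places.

The intersection is the polygon with vertices (4,8), (3.267,9.467), (4.767,9.279).
By the shoelace formula its area is 1.03.

1.03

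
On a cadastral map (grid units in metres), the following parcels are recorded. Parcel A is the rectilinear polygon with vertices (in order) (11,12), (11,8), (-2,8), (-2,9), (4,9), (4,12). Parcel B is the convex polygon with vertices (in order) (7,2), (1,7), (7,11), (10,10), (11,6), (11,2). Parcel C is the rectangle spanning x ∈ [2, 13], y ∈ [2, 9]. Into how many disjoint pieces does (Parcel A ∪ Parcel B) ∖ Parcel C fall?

3

(Parcel A ∪ Parcel B) ∖ Parcel C splits into 3 disjoint pieces (area 0.75, area 4, area 21).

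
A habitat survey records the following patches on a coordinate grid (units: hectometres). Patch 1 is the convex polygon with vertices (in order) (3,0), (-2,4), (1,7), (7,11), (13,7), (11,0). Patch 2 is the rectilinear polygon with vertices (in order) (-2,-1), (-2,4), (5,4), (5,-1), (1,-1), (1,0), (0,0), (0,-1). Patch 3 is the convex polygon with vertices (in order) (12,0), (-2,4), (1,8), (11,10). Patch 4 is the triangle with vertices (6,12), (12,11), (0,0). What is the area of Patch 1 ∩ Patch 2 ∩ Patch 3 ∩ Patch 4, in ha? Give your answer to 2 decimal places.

2.41

The intersection is the polygon with vertices (1.5,3), (2,4), (4.364,4), (2.852,2.614).
By the shoelace formula its area is 2.41.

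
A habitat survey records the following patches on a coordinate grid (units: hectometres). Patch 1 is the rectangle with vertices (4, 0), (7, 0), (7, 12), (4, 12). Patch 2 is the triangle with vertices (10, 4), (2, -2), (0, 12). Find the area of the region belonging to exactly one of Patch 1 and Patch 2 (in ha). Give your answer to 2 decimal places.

56.48

|Patch 1| = 36, |Patch 2| = 62, |Patch 1∩Patch 2| = 20.7583.
|Patch 1 △ Patch 2| = |Patch 1| + |Patch 2| − 2·|Patch 1∩Patch 2| = 36 + 62 − 41.5167 = 56.48.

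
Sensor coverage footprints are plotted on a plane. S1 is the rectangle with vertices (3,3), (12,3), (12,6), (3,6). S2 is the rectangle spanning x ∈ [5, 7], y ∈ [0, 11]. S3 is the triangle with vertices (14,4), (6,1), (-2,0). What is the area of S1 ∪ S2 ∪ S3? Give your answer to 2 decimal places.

By inclusion–exclusion:
Individual areas: |S1| = 27, |S2| = 22, |S3| = 8.
|S1∩S2|: x∈[5,7], y∈[3,6] → 2·3 = 6.
|S1∩S3| = 0.4167.
|S2∩S3| = 1.875.
|S1∩S2∩S3| = 0.
|S1 ∪ S2 ∪ S3| = 57 − 8.2917 + 0 = 48.71.

48.71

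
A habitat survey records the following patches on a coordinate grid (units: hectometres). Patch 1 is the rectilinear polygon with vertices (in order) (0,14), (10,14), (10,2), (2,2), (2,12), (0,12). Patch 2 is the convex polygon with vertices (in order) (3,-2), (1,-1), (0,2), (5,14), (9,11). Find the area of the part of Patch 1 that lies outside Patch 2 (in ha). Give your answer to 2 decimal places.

|Patch 1| = 100, |Patch 1∩Patch 2| = 48.5077.
|Patch 1 ∖ Patch 2| = |Patch 1| − |Patch 1∩Patch 2| = 100 − 48.5077 = 51.49.

51.49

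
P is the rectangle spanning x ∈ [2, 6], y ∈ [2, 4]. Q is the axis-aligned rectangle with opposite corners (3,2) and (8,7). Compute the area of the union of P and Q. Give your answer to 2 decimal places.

27.00

By inclusion–exclusion:
Individual areas: |P| = 8, |Q| = 25.
|P∩Q|: x∈[3,6], y∈[2,4] → 3·2 = 6.
|P ∪ Q| = 33 − 6 = 27.00.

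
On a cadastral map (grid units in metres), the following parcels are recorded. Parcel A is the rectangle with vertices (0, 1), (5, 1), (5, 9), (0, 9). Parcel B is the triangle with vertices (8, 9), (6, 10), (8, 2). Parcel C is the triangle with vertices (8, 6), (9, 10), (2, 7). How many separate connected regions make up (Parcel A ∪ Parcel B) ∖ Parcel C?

(Parcel A ∪ Parcel B) ∖ Parcel C splits into 3 disjoint pieces (area 37.3214, area 0.7035, area 2.087).

3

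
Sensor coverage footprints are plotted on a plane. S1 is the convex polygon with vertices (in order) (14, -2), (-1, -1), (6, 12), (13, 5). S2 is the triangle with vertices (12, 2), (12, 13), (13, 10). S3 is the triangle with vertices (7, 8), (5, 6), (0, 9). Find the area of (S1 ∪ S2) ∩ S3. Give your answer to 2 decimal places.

The region (S1 ∪ S2) ∩ S3 is the polygon with vertices (4.071,8.418), (7,8), (5,6), (3.314,7.012).
By the shoelace formula its area is 4.92.

4.92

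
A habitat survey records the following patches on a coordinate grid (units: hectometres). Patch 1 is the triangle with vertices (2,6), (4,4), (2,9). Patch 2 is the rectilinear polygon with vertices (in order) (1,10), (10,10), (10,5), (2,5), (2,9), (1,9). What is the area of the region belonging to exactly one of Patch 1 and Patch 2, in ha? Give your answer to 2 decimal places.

38.60

|Patch 1| = 3, |Patch 2| = 41, |Patch 1∩Patch 2| = 2.7.
|Patch 1 △ Patch 2| = |Patch 1| + |Patch 2| − 2·|Patch 1∩Patch 2| = 3 + 41 − 5.4 = 38.60.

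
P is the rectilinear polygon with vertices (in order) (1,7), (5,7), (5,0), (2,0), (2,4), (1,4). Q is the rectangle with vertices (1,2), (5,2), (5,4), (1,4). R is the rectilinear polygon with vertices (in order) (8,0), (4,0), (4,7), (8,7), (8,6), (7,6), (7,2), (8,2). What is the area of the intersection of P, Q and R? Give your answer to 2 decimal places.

The intersection is the polygon with vertices (4,2), (4,4), (5,4), (5,2).
By the shoelace formula its area is 2.00.

2.00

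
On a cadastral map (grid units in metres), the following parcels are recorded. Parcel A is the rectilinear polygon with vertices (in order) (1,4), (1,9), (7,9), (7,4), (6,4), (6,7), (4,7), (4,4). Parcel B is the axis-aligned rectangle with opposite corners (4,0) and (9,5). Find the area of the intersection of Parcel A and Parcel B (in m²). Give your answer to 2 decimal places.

1.00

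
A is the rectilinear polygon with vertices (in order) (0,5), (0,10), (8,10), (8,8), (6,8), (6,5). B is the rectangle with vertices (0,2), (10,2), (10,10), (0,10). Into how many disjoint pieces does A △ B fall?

A △ B is a single connected region.

1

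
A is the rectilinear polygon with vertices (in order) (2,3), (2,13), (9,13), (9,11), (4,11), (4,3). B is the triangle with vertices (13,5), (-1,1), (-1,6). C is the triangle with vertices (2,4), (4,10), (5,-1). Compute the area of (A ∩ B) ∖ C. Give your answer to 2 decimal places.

0.82

|A ∩ B| = 5.4286.
|(A ∩ B) ∩ C| = 4.6095.
|(A ∩ B) ∖ C| = 5.4286 − 4.6095 = 0.82.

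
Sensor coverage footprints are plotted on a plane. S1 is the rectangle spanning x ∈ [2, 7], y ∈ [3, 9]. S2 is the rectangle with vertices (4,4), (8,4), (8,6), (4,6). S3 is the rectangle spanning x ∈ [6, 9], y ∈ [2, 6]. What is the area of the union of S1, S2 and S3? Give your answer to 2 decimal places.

39.00

By inclusion–exclusion:
Individual areas: |S1| = 30, |S2| = 8, |S3| = 12.
|S1∩S2|: x∈[4,7], y∈[4,6] → 3·2 = 6.
|S1∩S3|: x∈[6,7], y∈[3,6] → 1·3 = 3.
|S2∩S3|: x∈[6,8], y∈[4,6] → 2·2 = 4.
|S1∩S2∩S3| = 2.
|S1 ∪ S2 ∪ S3| = 50 − 13 + 2 = 39.00.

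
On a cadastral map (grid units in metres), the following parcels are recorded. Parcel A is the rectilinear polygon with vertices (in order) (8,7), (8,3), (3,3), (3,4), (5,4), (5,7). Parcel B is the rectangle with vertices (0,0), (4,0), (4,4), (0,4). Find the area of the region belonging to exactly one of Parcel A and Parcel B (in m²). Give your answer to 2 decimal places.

|Parcel A| = 14, |Parcel B| = 16, |Parcel A∩Parcel B| = 1.
|Parcel A △ Parcel B| = |Parcel A| + |Parcel B| − 2·|Parcel A∩Parcel B| = 14 + 16 − 2 = 28.00.

28.00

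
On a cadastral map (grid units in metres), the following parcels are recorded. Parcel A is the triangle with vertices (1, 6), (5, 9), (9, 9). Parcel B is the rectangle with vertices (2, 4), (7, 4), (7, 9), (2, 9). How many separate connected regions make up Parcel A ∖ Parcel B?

Parcel A ∖ Parcel B splits into 2 disjoint pieces (area 0.1875, area 0.75).

2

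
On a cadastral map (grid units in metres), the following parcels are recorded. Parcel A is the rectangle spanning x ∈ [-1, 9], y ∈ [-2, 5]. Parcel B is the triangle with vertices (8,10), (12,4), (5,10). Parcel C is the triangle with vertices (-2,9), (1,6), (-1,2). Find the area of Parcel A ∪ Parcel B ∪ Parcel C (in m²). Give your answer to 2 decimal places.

By inclusion–exclusion:
Individual areas: |Parcel A| = 70, |Parcel B| = 9, |Parcel C| = 9.
|Parcel A∩Parcel B| = 0.
|Parcel A∩Parcel C| = 2.25.
|Parcel B∩Parcel C| = 0.
|Parcel A∩Parcel B∩Parcel C| = 0.
|Parcel A ∪ Parcel B ∪ Parcel C| = 88 − 2.25 + 0 = 85.75.

85.75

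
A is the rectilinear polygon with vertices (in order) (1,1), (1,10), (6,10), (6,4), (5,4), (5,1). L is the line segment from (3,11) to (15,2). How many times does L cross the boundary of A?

The segment meets the boundary at (6,8.75), (4.333,10).

2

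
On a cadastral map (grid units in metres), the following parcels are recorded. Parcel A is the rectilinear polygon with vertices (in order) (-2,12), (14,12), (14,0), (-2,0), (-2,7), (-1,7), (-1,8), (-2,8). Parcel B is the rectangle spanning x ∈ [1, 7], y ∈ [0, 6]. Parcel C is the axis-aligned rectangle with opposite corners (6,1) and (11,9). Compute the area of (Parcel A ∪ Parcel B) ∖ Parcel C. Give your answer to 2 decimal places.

|Parcel A ∪ Parcel B| = 191.
|(Parcel A ∪ Parcel B) ∩ Parcel C| = 40.
|(Parcel A ∪ Parcel B) ∖ Parcel C| = 191 − 40 = 151.00.

151.00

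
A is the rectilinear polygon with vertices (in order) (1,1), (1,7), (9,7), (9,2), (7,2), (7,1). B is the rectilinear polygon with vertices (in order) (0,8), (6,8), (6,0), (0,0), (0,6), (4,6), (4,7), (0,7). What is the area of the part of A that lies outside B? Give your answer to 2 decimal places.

|A| = 46, |A∩B| = 27.
|A ∖ B| = |A| − |A∩B| = 46 − 27 = 19.00.

19.00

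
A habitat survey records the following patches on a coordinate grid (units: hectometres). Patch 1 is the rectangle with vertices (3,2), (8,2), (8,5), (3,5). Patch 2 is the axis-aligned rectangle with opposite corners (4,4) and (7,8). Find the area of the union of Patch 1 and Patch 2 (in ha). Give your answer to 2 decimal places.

By inclusion–exclusion:
Individual areas: |Patch 1| = 15, |Patch 2| = 12.
|Patch 1∩Patch 2|: x∈[4,7], y∈[4,5] → 3·1 = 3.
|Patch 1 ∪ Patch 2| = 27 − 3 = 24.00.

24.00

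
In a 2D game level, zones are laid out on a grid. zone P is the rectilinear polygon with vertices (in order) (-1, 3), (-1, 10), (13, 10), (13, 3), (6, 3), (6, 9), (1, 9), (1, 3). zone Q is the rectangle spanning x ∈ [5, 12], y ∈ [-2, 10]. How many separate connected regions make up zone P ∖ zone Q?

2

zone P ∖ zone Q splits into 2 disjoint pieces (area 18, area 7).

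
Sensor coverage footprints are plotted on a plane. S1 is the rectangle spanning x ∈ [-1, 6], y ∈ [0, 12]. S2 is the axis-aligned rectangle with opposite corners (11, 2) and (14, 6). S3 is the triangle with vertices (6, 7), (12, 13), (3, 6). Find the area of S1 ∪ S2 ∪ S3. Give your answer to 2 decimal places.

100.00

By inclusion–exclusion:
Individual areas: |S1| = 84, |S2| = 12, |S3| = 6.
|S1∩S2| = 0 (no overlap).
|S1∩S3| = 2.
|S2∩S3| = 0.
|S1∩S2∩S3| = 0.
|S1 ∪ S2 ∪ S3| = 102 − 2 + 0 = 100.00.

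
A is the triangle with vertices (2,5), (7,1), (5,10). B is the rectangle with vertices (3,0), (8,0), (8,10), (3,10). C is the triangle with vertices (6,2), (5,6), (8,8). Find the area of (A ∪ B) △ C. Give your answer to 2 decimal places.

44.23

|A ∪ B| = 51.2333.
|(A ∪ B) ∩ C| = 7.
|(A ∪ B) △ C| = 51.2333 + 7 − 14 = 44.23.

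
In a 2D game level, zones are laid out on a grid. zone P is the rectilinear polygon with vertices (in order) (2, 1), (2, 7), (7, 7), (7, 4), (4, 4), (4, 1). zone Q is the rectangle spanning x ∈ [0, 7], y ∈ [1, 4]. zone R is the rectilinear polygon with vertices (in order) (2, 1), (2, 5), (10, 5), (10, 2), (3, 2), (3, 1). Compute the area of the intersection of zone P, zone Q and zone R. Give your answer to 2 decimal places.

5.00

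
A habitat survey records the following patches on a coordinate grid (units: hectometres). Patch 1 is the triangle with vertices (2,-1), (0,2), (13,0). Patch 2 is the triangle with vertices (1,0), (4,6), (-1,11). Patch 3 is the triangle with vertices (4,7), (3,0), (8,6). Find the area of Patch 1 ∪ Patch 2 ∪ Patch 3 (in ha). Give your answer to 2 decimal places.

By inclusion–exclusion:
Individual areas: |Patch 1| = 17.5, |Patch 2| = 22.5, |Patch 3| = 14.5.
|Patch 1∩Patch 2| = 1.043.
|Patch 1∩Patch 3| = 0.7087.
|Patch 2∩Patch 3| = 0.0375.
|Patch 1∩Patch 2∩Patch 3| = 0.
|Patch 1 ∪ Patch 2 ∪ Patch 3| = 54.5 − 1.7892 + 0 = 52.71.

52.71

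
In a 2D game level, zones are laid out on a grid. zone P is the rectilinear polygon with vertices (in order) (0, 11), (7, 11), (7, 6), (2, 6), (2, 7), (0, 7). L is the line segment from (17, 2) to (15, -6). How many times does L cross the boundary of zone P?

The segment lies entirely outside zone P and never meets its boundary.

0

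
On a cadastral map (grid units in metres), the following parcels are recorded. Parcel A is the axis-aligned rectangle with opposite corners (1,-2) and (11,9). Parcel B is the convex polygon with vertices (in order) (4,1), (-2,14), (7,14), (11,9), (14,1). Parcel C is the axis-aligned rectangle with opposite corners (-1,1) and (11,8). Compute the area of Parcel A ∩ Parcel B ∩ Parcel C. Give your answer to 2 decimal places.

60.25

The intersection is the polygon with vertices (4,1), (1,7.5), (1,8), (11,8), (11,1).
By the shoelace formula its area is 60.25.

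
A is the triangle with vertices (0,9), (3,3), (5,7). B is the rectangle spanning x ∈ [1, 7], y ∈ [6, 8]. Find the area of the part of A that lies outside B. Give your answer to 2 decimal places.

|A| = 12, |A∩B| = 6.25.
|A ∖ B| = |A| − |A∩B| = 12 − 6.25 = 5.75.

5.75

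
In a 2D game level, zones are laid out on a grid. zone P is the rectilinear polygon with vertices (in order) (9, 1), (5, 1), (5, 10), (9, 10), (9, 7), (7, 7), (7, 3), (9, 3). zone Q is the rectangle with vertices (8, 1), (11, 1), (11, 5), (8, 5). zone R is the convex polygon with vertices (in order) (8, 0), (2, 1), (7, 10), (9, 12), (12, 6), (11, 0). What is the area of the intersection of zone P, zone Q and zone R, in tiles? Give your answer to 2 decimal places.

2.00

The intersection is the polygon with vertices (8,3), (9,3), (9,1), (8,1).
By the shoelace formula its area is 2.00.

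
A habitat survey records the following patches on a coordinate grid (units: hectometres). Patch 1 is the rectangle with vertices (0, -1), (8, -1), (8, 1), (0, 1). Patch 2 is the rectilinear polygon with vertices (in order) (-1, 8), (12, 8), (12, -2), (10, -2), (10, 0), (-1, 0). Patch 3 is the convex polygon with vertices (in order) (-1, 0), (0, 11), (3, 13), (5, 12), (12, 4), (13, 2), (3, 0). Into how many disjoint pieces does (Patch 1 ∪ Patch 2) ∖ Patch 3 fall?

3

(Patch 1 ∪ Patch 2) ∖ Patch 3 splits into 3 disjoint pieces (area 20.1, area 2.9091, area 7).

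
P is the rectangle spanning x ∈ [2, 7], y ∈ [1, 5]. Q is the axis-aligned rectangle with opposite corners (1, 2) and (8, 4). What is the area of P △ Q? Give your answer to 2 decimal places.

|P∩Q|: x∈[2,7], y∈[2,4] → 5·2 = 10.
|P △ Q| = |P| + |Q| − 2·|P∩Q| = 20 + 14 − 20 = 14.00.

14.00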